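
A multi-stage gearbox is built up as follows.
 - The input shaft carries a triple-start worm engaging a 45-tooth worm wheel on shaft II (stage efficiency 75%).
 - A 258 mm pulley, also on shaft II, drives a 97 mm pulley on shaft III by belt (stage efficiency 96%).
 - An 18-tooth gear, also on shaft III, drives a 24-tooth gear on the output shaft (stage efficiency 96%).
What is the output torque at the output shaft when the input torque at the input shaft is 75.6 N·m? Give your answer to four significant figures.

After the worm (45/3): 75.6 × 15 × 0.75 = 850.5 N·m
After the belt (97/258): 850.5 × 0.37597 × 0.96 = 306.97 N·m
After the gear mesh (24/18): 306.97 × 1.3333 × 0.96 = 392.92 N·m

392.9 N·m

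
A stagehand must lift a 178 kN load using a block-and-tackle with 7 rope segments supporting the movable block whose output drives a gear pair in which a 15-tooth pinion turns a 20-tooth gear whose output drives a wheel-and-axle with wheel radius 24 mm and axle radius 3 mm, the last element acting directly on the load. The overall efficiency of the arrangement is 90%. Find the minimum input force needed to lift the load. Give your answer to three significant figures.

2.65 kN

Block-and-tackle MA = number of supporting rope parts = 7.
Gear pair MA = 20/15 = 1.3333.
Wheel-and-axle MA = R/r = 24/3 = 8.
Combined ideal MA = 7 × 1.3333 × 8 = 74.667.
Actual MA = 74.667 × 0.90 = 67.2.
Effort = load / actual MA = 178 / 67.2 = 2.6488 kN.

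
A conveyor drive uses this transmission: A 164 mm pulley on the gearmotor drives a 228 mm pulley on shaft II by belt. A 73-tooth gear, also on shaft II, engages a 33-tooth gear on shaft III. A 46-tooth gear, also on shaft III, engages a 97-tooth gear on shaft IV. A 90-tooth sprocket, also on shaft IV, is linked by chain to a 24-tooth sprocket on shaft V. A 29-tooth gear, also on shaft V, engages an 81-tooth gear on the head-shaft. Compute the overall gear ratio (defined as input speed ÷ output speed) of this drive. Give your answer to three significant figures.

0.987

Each stage contributes driven/driver: belt 228/164 = 1.3902, gear mesh 33/73 = 0.45205, gear mesh 97/46 = 2.1087, chain 24/90 = 0.26667, gear mesh 81/29 = 2.7931.
Overall: 1.3902 × 0.45205 × 2.1087 × 0.26667 × 2.7931 = 0.98708.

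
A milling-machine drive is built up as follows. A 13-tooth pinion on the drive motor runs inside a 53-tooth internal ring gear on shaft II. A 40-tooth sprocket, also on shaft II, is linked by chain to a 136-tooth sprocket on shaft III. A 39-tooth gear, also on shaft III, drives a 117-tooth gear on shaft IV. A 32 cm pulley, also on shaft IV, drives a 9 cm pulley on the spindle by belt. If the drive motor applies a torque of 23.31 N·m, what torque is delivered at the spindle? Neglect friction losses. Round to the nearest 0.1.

Internal gear: ratio = 53/13 = 4.0769; torque at shaft II = 23.31 × 4.0769 = 95.033 N·m.
Chain: ratio = 136/40 = 3.4; torque at shaft III = 95.033 × 3.4 = 323.11 N·m.
Gear mesh: ratio = 117/39 = 3; torque at shaft IV = 323.11 × 3 = 969.34 N·m.
Belt: ratio = 9/32 = 0.28125; torque at the spindle = 969.34 × 0.28125 = 272.63 N·m.

272.6 N·m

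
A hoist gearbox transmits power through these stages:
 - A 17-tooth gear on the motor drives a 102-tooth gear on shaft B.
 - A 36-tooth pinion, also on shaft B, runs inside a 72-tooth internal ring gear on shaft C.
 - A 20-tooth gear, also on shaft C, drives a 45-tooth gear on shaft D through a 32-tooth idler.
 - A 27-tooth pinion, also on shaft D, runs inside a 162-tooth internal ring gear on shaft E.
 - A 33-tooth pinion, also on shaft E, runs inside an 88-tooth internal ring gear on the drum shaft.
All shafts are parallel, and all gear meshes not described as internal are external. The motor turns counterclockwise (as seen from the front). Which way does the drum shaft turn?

clockwise

the motor → shaft B: external mesh, 1 reversal → CW.
shaft B → shaft C: internal mesh, same direction → CW.
shaft C → shaft D: driver → idler → driven is 2 external meshes, 2 reversals → CW.
shaft D → shaft E: internal mesh, same direction → CW.
shaft E → the drum shaft: internal mesh, same direction → CW.
3 reversals in total — an odd number — so the drum shaft turns opposite to the motor.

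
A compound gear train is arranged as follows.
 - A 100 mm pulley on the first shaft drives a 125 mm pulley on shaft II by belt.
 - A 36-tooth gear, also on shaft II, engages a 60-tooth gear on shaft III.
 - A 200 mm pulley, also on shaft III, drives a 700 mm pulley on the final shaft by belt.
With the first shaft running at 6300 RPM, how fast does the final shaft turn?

Belt: ratio = 125/100 = 1.25, so shaft II turns at 6300 / 1.25 = 5040 RPM.
Gear mesh: ratio = 60/36 = 1.6667, so shaft III turns at 5040 / 1.6667 = 3024 RPM.
Belt: ratio = 700/200 = 3.5, so the final shaft turns at 3024 / 3.5 = 864 RPM.

864 RPM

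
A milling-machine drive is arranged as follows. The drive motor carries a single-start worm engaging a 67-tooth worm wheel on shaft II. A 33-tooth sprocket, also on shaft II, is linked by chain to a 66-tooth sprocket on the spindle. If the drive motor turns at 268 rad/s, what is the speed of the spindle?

the drive motor → shaft II (worm, 67/1): 268 ÷ 67 = 4 rad/s
shaft II → the spindle (chain, 66/33): 4 ÷ 2 = 2 rad/s

2 rad/s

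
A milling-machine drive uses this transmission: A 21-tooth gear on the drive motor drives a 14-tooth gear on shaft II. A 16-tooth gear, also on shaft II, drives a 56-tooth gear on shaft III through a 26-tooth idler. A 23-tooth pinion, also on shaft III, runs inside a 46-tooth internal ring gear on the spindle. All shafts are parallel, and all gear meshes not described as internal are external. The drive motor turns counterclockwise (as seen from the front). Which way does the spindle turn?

clockwise

the drive motor → shaft II: external mesh, 1 reversal → CW.
shaft II → shaft III: driver → idler → driven is 2 external meshes, 2 reversals → CW.
shaft III → the spindle: internal mesh, same direction → CW.
3 reversals in total — an odd number — so the spindle turns opposite to the drive motor.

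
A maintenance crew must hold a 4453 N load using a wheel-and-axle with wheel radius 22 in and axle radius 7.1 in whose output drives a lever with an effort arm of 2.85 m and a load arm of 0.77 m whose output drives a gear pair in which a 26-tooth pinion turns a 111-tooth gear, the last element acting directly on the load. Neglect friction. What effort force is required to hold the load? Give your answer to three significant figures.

Wheel-and-axle MA = R/r = 22/7.1 = 3.0986.
Lever MA = effort arm / load arm = 2.85/0.77 = 3.7013.
Gear pair MA = 111/26 = 4.2692.
Combined ideal MA = 3.0986 × 3.7013 × 4.2692 = 48.963.
Effort = load / MA = 4453 / 48.963 = 90.946 N.

90.9 N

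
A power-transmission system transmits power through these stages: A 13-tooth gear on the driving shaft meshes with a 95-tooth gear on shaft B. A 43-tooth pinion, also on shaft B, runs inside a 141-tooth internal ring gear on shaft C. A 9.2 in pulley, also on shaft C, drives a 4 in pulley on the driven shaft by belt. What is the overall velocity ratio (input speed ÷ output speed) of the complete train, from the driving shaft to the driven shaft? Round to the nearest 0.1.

Each stage contributes driven/driver: gear mesh 95/13 = 7.3077, internal gear 141/43 = 3.2791, belt 4/9.2 = 0.43478.
Overall: 7.3077 × 3.2791 × 0.43478 = 10.418.

10.4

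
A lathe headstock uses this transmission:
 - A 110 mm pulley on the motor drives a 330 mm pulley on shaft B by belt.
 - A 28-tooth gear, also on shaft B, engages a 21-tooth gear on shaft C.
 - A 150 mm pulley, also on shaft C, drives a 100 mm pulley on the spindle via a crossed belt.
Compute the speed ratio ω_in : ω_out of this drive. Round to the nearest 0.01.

1.50

Each stage contributes driven/driver: belt 330/110 = 3, gear mesh 21/28 = 0.75, belt 100/150 = 0.66667.
Overall: 3 × 0.75 × 0.66667 = 1.5.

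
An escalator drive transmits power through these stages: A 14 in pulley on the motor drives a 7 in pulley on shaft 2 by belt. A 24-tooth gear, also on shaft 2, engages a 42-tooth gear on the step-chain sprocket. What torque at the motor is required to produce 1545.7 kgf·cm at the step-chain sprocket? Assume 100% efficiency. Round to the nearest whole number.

Overall ratio R = 0.5 × 1.75 = 0.875.
Input torque = output torque / R = 1545.7 / 0.875 = 1766.5 kgf·cm.

1767 kgf·cm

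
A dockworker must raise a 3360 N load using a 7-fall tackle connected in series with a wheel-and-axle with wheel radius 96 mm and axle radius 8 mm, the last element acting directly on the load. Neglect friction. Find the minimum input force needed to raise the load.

40 N

Block-and-tackle MA = number of supporting rope parts = 7.
Wheel-and-axle MA = R/r = 96/8 = 12.
Combined ideal MA = 7 × 12 = 84.
Effort = load / MA = 3360 / 84 = 40 N.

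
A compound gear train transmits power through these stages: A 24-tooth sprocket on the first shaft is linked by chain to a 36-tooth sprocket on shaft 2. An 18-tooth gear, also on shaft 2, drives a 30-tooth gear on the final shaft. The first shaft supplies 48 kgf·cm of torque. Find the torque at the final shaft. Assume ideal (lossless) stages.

120 kgf·cm

Chain: ratio = 36/24 = 1.5; torque at shaft 2 = 48 × 1.5 = 72 kgf·cm.
Gear mesh: ratio = 30/18 = 1.6667; torque at the final shaft = 72 × 1.6667 = 120 kgf·cm.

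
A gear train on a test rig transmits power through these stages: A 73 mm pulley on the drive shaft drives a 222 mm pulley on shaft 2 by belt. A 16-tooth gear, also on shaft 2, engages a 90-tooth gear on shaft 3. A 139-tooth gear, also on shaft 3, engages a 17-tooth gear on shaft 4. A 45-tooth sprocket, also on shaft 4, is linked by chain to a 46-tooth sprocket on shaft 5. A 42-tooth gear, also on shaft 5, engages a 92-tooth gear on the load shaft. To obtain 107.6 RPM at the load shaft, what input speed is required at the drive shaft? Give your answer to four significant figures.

504.1 RPM

Overall ratio R = 3.0411 × 5.625 × 0.1223 × 1.0222 × 2.1905 = 4.6846.
Required input speed = output speed × R = 107.6 × 4.6846 = 504.06 RPM.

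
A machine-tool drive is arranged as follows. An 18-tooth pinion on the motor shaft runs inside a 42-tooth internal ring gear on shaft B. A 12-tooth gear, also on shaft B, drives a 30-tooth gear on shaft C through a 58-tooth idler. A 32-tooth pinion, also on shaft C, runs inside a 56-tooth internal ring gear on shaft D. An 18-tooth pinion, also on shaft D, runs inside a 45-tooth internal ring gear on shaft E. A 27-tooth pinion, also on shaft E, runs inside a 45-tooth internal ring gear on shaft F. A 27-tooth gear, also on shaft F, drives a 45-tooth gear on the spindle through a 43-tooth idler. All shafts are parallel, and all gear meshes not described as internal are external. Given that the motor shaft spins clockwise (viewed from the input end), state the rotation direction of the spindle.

clockwise

the motor shaft → shaft B: internal mesh, same direction → CW.
shaft B → shaft C: driver → idler → driven is 2 external meshes, 2 reversals → CW.
shaft C → shaft D: internal mesh, same direction → CW.
shaft D → shaft E: internal mesh, same direction → CW.
shaft E → shaft F: internal mesh, same direction → CW.
shaft F → the spindle: driver → idler → driven is 2 external meshes, 2 reversals → CW.
4 reversals in total — an even number — so the spindle turns the same way as the motor shaft.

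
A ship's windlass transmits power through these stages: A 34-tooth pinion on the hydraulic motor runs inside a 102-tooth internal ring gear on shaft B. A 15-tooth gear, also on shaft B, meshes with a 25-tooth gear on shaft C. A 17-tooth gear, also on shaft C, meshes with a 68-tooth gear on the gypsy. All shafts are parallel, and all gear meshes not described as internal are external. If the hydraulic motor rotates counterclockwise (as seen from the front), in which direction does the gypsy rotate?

counterclockwise

the hydraulic motor → shaft B: internal mesh, same direction → CCW.
shaft B → shaft C: external mesh, 1 reversal → CW.
shaft C → the gypsy: external mesh, 1 reversal → CCW.
2 reversals in total — an even number — so the gypsy turns the same way as the hydraulic motor.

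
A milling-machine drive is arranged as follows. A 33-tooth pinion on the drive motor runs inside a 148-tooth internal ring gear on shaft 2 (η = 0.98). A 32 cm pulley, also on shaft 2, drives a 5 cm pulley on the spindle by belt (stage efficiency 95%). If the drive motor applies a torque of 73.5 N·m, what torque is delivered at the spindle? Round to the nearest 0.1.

Internal gear: ratio = 148/33 = 4.4848; torque at shaft 2 = 73.5 × 4.4848 × 0.98 = 323.04 N·m.
Belt: ratio = 5/32 = 0.15625; torque at the spindle = 323.04 × 0.15625 × 0.95 = 47.952 N·m.

48.0 N·m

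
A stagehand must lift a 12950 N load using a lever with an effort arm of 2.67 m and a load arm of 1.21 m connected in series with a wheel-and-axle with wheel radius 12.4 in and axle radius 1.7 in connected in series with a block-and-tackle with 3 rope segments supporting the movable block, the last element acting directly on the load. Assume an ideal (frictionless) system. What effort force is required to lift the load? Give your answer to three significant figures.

268 N

Lever MA = effort arm / load arm = 2.67/1.21 = 2.2066.
Wheel-and-axle MA = R/r = 12.4/1.7 = 7.2941.
Block-and-tackle MA = number of supporting rope parts = 3.
Combined ideal MA = 2.2066 × 7.2941 × 3 = 48.286.
Effort = load / MA = 12950 / 48.286 = 268.19 N.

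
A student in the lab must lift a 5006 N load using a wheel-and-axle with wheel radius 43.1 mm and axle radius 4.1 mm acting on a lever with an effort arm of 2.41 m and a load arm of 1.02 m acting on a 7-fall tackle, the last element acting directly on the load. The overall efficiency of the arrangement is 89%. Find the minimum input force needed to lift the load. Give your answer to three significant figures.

32.4 N

Wheel-and-axle MA = R/r = 43.1/4.1 = 10.512.
Lever MA = effort arm / load arm = 2.41/1.02 = 2.3627.
Block-and-tackle MA = number of supporting rope parts = 7.
Combined ideal MA = 10.512 × 2.3627 × 7 = 173.86.
Actual MA = 173.86 × 0.89 = 154.74.
Effort = load / actual MA = 5006 / 154.74 = 32.351 N.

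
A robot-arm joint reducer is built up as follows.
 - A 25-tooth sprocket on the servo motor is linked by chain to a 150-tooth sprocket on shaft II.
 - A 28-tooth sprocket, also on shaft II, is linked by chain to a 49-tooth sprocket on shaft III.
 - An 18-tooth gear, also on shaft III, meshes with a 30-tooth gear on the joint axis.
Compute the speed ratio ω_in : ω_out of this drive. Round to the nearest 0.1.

Each stage contributes driven/driver: chain 150/25 = 6, chain 49/28 = 1.75, gear mesh 30/18 = 1.6667.
Overall: 6 × 1.75 × 1.6667 = 17.5.

17.5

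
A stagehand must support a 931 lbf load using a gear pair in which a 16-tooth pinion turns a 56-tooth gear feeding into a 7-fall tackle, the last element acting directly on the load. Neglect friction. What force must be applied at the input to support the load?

38 lbf

Gear pair MA = 56/16 = 3.5.
Block-and-tackle MA = number of supporting rope parts = 7.
Combined ideal MA = 3.5 × 7 = 24.5.
Effort = load / MA = 931 / 24.5 = 38 lbf.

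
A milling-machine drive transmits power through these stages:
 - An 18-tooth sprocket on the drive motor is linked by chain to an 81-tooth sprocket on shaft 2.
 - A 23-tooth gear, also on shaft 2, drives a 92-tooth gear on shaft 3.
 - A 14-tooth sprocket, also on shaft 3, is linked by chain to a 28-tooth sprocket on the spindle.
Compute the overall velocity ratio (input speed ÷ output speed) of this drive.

Each stage contributes driven/driver: chain 81/18 = 4.5, gear mesh 92/23 = 4, chain 28/14 = 2.
Overall: 4.5 × 4 × 2 = 36.

36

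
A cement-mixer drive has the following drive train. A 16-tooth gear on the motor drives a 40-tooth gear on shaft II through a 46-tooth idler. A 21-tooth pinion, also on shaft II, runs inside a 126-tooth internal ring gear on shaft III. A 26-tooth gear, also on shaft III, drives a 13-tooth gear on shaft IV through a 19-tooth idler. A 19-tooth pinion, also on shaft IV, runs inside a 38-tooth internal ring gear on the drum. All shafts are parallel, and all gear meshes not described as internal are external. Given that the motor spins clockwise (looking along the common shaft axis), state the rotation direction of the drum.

clockwise

the motor → shaft II: driver → idler → driven is 2 external meshes, 2 reversals → CW.
shaft II → shaft III: internal mesh, same direction → CW.
shaft III → shaft IV: driver → idler → driven is 2 external meshes, 2 reversals → CW.
shaft IV → the drum: internal mesh, same direction → CW.
4 reversals in total — an even number — so the drum turns the same way as the motor.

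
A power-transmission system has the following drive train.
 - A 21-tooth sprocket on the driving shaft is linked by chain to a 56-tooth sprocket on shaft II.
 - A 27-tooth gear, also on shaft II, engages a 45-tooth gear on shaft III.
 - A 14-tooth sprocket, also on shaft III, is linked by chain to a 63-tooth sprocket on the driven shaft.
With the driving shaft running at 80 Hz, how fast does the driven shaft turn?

4 Hz

Chain: ratio = 56/21 = 2.6667, so shaft II turns at 80 / 2.6667 = 30 Hz.
Gear mesh: ratio = 45/27 = 1.6667, so shaft III turns at 30 / 1.6667 = 18 Hz.
Chain: ratio = 63/14 = 4.5, so the driven shaft turns at 18 / 4.5 = 4 Hz.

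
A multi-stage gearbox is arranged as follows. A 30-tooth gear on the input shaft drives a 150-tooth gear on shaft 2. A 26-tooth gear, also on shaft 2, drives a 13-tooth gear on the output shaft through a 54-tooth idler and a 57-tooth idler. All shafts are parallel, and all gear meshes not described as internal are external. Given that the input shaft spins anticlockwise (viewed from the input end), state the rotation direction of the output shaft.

the input shaft → shaft 2: external mesh, 1 reversal → CW.
shaft 2 → the output shaft: driver → idler → idler → driven is 3 external meshes, 3 reversals → CCW.
4 reversals in total — an even number — so the output shaft turns the same way as the input shaft.

anticlockwise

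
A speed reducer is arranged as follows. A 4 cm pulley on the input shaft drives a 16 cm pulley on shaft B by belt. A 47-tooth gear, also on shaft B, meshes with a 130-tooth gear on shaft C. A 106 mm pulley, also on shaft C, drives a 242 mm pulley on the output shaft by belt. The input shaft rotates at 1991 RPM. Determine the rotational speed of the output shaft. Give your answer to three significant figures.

78.8 RPM

Belt: ratio = 16/4 = 4, so shaft B turns at 1991 / 4 = 497.75 RPM.
Gear mesh: ratio = 130/47 = 2.766, so shaft C turns at 497.75 / 2.766 = 179.96 RPM.
Belt: ratio = 242/106 = 2.283, so the output shaft turns at 179.96 / 2.283 = 78.824 RPM.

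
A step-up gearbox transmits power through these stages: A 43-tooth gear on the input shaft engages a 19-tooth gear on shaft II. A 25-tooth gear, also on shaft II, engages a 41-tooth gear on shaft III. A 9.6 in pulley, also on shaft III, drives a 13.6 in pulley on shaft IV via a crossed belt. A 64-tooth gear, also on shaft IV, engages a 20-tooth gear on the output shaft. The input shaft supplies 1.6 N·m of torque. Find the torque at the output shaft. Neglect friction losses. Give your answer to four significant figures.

0.5133 N·m

Gear mesh: ratio = 19/43 = 0.44186; torque at shaft II = 1.6 × 0.44186 = 0.70698 N·m.
Gear mesh: ratio = 41/25 = 1.64; torque at shaft III = 0.70698 × 1.64 = 1.1594 N·m.
Belt: ratio = 13.6/9.6 = 1.4167; torque at shaft IV = 1.1594 × 1.4167 = 1.6425 N·m.
Gear mesh: ratio = 20/64 = 0.3125; torque at the output shaft = 1.6425 × 0.3125 = 0.51329 N·m.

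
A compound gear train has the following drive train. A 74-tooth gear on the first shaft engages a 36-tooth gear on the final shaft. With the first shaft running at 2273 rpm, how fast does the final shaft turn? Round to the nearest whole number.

4672 rpm

Gear mesh: ratio = 36/74 = 0.48649, so the final shaft turns at 2273 / 0.48649 = 4672.3 rpm.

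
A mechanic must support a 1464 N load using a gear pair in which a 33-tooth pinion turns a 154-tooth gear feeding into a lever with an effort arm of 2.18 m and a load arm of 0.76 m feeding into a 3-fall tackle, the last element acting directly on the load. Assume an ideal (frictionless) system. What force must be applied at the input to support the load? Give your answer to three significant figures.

36.5 N

Gear pair MA = 154/33 = 4.6667.
Lever MA = effort arm / load arm = 2.18/0.76 = 2.8684.
Block-and-tackle MA = number of supporting rope parts = 3.
Combined ideal MA = 4.6667 × 2.8684 × 3 = 40.158.
Effort = load / MA = 1464 / 40.158 = 36.456 N.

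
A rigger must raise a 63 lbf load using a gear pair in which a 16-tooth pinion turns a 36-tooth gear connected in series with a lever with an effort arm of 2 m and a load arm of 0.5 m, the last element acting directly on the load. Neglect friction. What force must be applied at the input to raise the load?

Gear pair MA = 36/16 = 2.25.
Lever MA = effort arm / load arm = 2/0.5 = 4.
Combined ideal MA = 2.25 × 4 = 9.
Effort = load / MA = 63 / 9 = 7 lbf.

7 lbf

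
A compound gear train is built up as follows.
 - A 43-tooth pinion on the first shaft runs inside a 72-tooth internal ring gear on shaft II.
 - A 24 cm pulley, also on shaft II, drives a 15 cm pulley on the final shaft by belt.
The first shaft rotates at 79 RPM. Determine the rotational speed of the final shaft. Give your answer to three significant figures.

75.5 RPM

Internal gear: ratio = 72/43 = 1.6744, so shaft II turns at 79 / 1.6744 = 47.181 RPM.
Belt: ratio = 15/24 = 0.625, so the final shaft turns at 47.181 / 0.625 = 75.489 RPM.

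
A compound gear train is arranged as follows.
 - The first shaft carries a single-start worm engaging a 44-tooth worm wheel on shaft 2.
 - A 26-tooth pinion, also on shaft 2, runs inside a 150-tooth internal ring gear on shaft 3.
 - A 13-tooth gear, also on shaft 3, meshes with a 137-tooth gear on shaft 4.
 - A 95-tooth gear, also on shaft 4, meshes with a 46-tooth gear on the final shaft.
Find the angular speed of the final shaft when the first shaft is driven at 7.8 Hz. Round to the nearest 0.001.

worm 44/1 = 44 → 7.8/44 = 0.17727 Hz
internal gear 150/26 = 5.7692 → 0.17727/5.7692 = 0.030727 Hz
gear mesh 137/13 = 10.538 → 0.030727/10.538 = 0.0029157 Hz
gear mesh 46/95 = 0.48421 → 0.0029157/0.48421 = 0.0060216 Hz

0.006 Hz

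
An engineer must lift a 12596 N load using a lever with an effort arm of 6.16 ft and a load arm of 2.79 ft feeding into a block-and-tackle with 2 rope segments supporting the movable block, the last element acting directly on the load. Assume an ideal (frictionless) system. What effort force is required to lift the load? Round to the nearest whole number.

2853 N

Lever MA = effort arm / load arm = 6.16/2.79 = 2.2079.
Block-and-tackle MA = number of supporting rope parts = 2.
Combined ideal MA = 2.2079 × 2 = 4.4158.
Effort = load / MA = 12596 / 4.4158 = 2852.5 N.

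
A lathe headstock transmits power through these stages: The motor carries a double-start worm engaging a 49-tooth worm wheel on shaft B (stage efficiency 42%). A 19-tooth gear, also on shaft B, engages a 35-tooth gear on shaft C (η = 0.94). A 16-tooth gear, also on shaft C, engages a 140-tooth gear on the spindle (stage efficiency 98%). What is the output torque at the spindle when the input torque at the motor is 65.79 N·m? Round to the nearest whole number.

worm 49/2 = 24.5 → τ = 65.79·24.5·0.42 = 676.98 N·m
gear mesh 35/19 = 1.8421 → τ = 676.98·1.8421·0.94 = 1172.2 N·m
gear mesh 140/16 = 8.75 → τ = 1172.2·8.75·0.98 = 10052 N·m

10052 N·m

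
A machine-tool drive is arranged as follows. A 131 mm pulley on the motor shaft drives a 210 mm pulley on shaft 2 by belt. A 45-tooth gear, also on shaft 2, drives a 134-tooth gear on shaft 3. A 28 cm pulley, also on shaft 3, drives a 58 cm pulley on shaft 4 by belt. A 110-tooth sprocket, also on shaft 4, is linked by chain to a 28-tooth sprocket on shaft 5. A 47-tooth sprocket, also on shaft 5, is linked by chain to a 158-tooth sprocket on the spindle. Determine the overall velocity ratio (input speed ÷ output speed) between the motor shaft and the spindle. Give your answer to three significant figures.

Each stage contributes driven/driver: belt 210/131 = 1.6031, gear mesh 134/45 = 2.9778, belt 58/28 = 2.0714, chain 28/110 = 0.25455, chain 158/47 = 3.3617.
Overall: 1.6031 × 2.9778 × 2.0714 × 0.25455 × 3.3617 = 8.4613.

8.46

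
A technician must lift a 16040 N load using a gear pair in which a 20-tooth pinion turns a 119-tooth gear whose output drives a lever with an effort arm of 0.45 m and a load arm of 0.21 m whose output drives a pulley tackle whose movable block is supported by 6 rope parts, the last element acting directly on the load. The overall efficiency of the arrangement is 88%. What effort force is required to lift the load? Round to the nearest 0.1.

Gear pair MA = 119/20 = 5.95.
Lever MA = effort arm / load arm = 0.45/0.21 = 2.1429.
Block-and-tackle MA = number of supporting rope parts = 6.
Combined ideal MA = 5.95 × 2.1429 × 6 = 76.5.
Actual MA = 76.5 × 0.88 = 67.32.
Effort = load / actual MA = 16040 / 67.32 = 238.27 N.

238.3 N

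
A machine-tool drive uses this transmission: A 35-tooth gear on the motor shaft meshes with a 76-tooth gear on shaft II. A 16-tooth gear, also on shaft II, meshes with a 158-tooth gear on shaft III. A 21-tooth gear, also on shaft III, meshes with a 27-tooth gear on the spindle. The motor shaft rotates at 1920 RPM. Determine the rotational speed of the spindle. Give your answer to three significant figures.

69.6 RPM

the motor shaft → shaft II (gear mesh, 76/35): 1920 ÷ 2.1714 = 884.21 RPM
shaft II → shaft III (gear mesh, 158/16): 884.21 ÷ 9.875 = 89.54 RPM
shaft III → the spindle (gear mesh, 27/21): 89.54 ÷ 1.2857 = 69.642 RPM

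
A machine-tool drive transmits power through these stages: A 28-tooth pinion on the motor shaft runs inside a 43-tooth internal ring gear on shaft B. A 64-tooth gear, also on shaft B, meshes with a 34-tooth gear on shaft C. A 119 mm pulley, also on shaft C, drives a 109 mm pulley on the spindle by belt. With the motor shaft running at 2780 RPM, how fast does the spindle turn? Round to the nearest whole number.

Internal gear: ratio = 43/28 = 1.5357, so shaft B turns at 2780 / 1.5357 = 1810.2 RPM.
Gear mesh: ratio = 34/64 = 0.53125, so shaft C turns at 1810.2 / 0.53125 = 3407.5 RPM.
Belt: ratio = 109/119 = 0.91597, so the spindle turns at 3407.5 / 0.91597 = 3720.1 RPM.

3720 RPM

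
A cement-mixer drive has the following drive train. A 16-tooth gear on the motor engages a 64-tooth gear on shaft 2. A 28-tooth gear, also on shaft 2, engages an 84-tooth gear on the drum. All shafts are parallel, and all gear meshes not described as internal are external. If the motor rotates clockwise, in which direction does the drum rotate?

clockwise

the motor → shaft 2: external mesh, 1 reversal → CCW.
shaft 2 → the drum: external mesh, 1 reversal → CW.
2 reversals in total — an even number — so the drum turns the same way as the motor.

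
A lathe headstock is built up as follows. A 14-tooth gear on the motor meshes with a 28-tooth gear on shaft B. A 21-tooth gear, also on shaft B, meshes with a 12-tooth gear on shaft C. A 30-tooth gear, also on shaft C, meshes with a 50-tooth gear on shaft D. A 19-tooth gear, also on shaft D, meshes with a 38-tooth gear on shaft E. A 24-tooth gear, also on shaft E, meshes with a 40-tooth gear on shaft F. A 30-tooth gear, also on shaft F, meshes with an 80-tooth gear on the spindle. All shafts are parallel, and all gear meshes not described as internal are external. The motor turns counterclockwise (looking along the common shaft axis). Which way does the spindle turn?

counterclockwise

the motor → shaft B: external mesh, 1 reversal → CW.
shaft B → shaft C: external mesh, 1 reversal → CCW.
shaft C → shaft D: external mesh, 1 reversal → CW.
shaft D → shaft E: external mesh, 1 reversal → CCW.
shaft E → shaft F: external mesh, 1 reversal → CW.
shaft F → the spindle: external mesh, 1 reversal → CCW.
6 reversals in total — an even number — so the spindle turns the same way as the motor.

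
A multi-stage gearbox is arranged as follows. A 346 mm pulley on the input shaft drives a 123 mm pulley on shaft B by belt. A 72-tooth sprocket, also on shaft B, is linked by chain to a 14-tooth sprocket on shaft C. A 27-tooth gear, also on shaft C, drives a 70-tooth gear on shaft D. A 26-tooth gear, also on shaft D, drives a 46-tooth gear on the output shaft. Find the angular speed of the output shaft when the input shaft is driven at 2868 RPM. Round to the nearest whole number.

Belt: ratio = 123/346 = 0.35549, so shaft B turns at 2868 / 0.35549 = 8067.7 RPM.
Chain: ratio = 14/72 = 0.19444, so shaft C turns at 8067.7 / 0.19444 = 41491 RPM.
Gear mesh: ratio = 70/27 = 2.5926, so shaft D turns at 41491 / 2.5926 = 16004 RPM.
Gear mesh: ratio = 46/26 = 1.7692, so the output shaft turns at 16004 / 1.7692 = 9045.6 RPM.

9046 RPM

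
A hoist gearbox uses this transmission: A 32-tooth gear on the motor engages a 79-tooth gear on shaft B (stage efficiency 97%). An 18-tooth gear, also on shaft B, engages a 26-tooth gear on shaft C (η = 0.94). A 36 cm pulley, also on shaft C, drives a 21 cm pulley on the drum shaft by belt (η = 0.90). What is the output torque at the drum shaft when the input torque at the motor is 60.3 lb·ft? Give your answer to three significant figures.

After the gear mesh (79/32): 60.3 × 2.4688 × 0.97 = 144.4 lb·ft
After the gear mesh (26/18): 144.4 × 1.4444 × 0.94 = 196.06 lb·ft
After the belt (21/36): 196.06 × 0.58333 × 0.90 = 102.93 lb·ft

103 lb·ft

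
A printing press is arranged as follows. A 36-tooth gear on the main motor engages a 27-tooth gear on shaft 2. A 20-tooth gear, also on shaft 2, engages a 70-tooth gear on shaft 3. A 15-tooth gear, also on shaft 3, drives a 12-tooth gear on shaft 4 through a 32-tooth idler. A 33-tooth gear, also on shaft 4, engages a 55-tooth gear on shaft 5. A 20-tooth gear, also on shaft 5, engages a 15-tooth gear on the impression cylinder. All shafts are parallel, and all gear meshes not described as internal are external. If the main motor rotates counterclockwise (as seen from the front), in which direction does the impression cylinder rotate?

counterclockwise

the main motor → shaft 2: external mesh, 1 reversal → CW.
shaft 2 → shaft 3: external mesh, 1 reversal → CCW.
shaft 3 → shaft 4: driver → idler → driven is 2 external meshes, 2 reversals → CCW.
shaft 4 → shaft 5: external mesh, 1 reversal → CW.
shaft 5 → the impression cylinder: external mesh, 1 reversal → CCW.
6 reversals in total — an even number — so the impression cylinder turns the same way as the main motor.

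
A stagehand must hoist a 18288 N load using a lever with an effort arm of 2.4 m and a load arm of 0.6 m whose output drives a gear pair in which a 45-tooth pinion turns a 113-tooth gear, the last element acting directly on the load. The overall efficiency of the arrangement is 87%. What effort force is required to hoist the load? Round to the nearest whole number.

2093 N

Lever MA = effort arm / load arm = 2.4/0.6 = 4.
Gear pair MA = 113/45 = 2.5111.
Combined ideal MA = 4 × 2.5111 = 10.044.
Actual MA = 10.044 × 0.87 = 8.7387.
Effort = load / actual MA = 18288 / 8.7387 = 2092.8 N.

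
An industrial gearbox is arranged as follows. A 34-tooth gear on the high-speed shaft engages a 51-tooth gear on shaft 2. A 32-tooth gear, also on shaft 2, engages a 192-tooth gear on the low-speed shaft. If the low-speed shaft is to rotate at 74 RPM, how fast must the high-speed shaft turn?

Overall ratio R = 1.5 × 6 = 9.
Required input speed = output speed × R = 74 × 9 = 666 RPM.

666 RPM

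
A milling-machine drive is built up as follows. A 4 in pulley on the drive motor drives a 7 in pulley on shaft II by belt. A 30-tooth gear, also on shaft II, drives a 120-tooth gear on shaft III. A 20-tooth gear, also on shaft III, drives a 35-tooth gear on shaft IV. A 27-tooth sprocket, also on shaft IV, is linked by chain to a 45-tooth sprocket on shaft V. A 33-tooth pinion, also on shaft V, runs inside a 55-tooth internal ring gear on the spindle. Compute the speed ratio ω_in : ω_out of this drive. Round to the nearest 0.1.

34.0

Each stage contributes driven/driver: belt 7/4 = 1.75, gear mesh 120/30 = 4, gear mesh 35/20 = 1.75, chain 45/27 = 1.6667, internal gear 55/33 = 1.6667.
Overall: 1.75 × 4 × 1.75 × 1.6667 × 1.6667 = 34.028.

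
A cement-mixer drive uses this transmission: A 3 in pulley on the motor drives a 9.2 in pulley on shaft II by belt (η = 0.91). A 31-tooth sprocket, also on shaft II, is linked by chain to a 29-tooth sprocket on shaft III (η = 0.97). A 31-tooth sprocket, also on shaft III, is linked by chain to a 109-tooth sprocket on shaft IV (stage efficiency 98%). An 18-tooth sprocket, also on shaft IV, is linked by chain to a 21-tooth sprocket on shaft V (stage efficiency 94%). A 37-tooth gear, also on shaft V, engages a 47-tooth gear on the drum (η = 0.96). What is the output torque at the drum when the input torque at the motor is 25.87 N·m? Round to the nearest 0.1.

301.9 N·m

After the belt (9.2/3): 25.87 × 3.0667 × 0.91 = 72.195 N·m
After the chain (29/31): 72.195 × 0.93548 × 0.97 = 65.511 N·m
After the chain (109/31): 65.511 × 3.5161 × 0.98 = 225.74 N·m
After the chain (21/18): 225.74 × 1.1667 × 0.94 = 247.56 N·m
After the gear mesh (47/37): 247.56 × 1.2703 × 0.96 = 301.89 N·m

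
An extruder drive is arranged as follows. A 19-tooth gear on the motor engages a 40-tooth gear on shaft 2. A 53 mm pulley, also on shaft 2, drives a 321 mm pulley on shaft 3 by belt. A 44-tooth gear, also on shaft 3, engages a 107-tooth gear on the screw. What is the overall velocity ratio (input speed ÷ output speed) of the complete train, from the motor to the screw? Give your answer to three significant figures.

31.0

Each stage contributes driven/driver: gear mesh 40/19 = 2.1053, belt 321/53 = 6.0566, gear mesh 107/44 = 2.4318.
Overall: 2.1053 × 6.0566 × 2.4318 = 31.007.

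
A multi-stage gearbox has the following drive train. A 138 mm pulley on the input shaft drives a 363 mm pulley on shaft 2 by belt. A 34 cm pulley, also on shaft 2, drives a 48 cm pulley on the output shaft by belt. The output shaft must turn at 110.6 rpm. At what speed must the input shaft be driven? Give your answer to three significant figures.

Overall ratio R = 2.6304 × 1.4118 = 3.7136.
Required input speed = output speed × R = 110.6 × 3.7136 = 410.72 rpm.

411 rpm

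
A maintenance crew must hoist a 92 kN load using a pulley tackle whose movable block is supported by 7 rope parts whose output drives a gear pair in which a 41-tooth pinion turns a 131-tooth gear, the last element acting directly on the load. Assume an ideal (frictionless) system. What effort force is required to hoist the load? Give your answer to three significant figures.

Block-and-tackle MA = number of supporting rope parts = 7.
Gear pair MA = 131/41 = 3.1951.
Combined ideal MA = 7 × 3.1951 = 22.366.
Effort = load / MA = 92 / 22.366 = 4.1134 kN.

4.11 kN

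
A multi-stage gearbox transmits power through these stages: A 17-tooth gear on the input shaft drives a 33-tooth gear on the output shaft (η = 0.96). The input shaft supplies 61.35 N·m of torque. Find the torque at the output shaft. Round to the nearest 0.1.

After the gear mesh (33/17): 61.35 × 1.9412 × 0.96 = 114.33 N·m

114.3 N·m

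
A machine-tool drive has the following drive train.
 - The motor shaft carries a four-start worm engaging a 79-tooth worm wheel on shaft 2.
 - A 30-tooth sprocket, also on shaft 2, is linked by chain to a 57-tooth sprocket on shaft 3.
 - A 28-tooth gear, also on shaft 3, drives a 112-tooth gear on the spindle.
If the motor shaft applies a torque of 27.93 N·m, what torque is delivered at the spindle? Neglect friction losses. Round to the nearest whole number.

After the worm (79/4): 27.93 × 19.75 = 551.62 N·m
After the chain (57/30): 551.62 × 1.9 = 1048.1 N·m
After the gear mesh (112/28): 1048.1 × 4 = 4192.3 N·m

4192 N·m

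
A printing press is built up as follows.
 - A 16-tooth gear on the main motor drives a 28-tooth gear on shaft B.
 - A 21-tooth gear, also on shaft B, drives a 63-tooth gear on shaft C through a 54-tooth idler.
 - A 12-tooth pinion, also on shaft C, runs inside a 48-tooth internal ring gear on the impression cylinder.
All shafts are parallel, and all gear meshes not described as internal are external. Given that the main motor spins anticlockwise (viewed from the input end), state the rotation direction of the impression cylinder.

clockwise

the main motor → shaft B: external mesh, 1 reversal → CW.
shaft B → shaft C: driver → idler → driven is 2 external meshes, 2 reversals → CW.
shaft C → the impression cylinder: internal mesh, same direction → CW.
3 reversals in total — an odd number — so the impression cylinder turns opposite to the main motor.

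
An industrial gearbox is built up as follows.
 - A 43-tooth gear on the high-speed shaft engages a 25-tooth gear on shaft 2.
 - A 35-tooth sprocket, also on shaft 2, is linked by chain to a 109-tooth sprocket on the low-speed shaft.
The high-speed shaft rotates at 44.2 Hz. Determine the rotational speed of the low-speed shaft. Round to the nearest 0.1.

24.4 Hz

gear mesh 25/43 = 0.5814 → 44.2/0.5814 = 76.024 Hz
chain 109/35 = 3.1143 → 76.024/3.1143 = 24.411 Hz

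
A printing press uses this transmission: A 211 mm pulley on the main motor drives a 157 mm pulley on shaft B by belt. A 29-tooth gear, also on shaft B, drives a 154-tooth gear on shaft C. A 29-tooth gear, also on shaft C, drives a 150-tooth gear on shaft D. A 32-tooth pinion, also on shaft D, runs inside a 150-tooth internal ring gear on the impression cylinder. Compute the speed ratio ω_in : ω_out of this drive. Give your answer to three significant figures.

95.8

Each stage contributes driven/driver: belt 157/211 = 0.74408, gear mesh 154/29 = 5.3103, gear mesh 150/29 = 5.1724, internal gear 150/32 = 4.6875.
Overall: 0.74408 × 5.3103 × 5.1724 × 4.6875 = 95.802.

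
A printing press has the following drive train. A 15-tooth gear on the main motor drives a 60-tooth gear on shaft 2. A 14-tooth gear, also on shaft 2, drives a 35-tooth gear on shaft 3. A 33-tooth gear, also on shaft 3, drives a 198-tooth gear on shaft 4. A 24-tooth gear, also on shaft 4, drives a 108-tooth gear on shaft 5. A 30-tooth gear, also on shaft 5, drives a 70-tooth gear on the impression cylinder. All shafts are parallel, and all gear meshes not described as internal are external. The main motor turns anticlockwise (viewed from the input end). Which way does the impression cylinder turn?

the main motor → shaft 2: external mesh, 1 reversal → CW.
shaft 2 → shaft 3: external mesh, 1 reversal → CCW.
shaft 3 → shaft 4: external mesh, 1 reversal → CW.
shaft 4 → shaft 5: external mesh, 1 reversal → CCW.
shaft 5 → the impression cylinder: external mesh, 1 reversal → CW.
5 reversals in total — an odd number — so the impression cylinder turns opposite to the main motor.

clockwise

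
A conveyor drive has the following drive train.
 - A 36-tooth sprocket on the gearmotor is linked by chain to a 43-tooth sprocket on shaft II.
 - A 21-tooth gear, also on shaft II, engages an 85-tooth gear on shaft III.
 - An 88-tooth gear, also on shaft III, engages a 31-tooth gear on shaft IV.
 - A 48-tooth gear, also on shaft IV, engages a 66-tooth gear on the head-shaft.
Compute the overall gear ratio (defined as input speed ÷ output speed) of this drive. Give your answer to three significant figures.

Each stage contributes driven/driver: chain 43/36 = 1.1944, gear mesh 85/21 = 4.0476, gear mesh 31/88 = 0.35227, gear mesh 66/48 = 1.375.
Overall: 1.1944 × 4.0476 × 0.35227 × 1.375 = 2.3418.

2.34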